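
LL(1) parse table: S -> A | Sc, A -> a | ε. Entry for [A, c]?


For [A, c]: ε is nullable and 'c' ∈ FOLLOW(A)
Entry: A -> ε


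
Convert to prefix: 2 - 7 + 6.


left-to-right (same/higher precedence on left): tree is (+ (- 2 7) 6)
Prefix: + - 2 7 6


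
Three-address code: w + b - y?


Break into single-operator statements:
t1 = w + b
t2 = t1 - y


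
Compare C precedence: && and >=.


'>=' is relational (level 7); '&&' is logical AND (level 2)
Higher level binds tighter
'>=' has higher precedence than '&&'


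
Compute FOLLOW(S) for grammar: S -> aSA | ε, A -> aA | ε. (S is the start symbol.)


$ ∈ FOLLOW(S). For each A -> αBβ: add FIRST(β)\{ε} to FOLLOW(B); if β nullable, add FOLLOW(A).
FOLLOW(S) = {$, a}


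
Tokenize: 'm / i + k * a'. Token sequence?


Scan left to right, longest-match per lexeme
Tokens: ID(m), OP(/), ID(i), OP(+), ID(k), OP(*), ID(a)


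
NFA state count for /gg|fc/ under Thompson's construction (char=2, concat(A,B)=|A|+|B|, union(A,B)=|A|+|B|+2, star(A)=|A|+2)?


Syntax tree has 4 char leaf(s), 1 union(s), 0 star(s)
chars contribute 4×2 = 8; each union adds +2; each star adds +2
Total: 8 + 2 + 0 = 10 states


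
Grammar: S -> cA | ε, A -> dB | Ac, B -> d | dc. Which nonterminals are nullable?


A nonterminal is nullable iff some alternative derives ε (directly, or every symbol in it is nullable)
Nullable: {S}


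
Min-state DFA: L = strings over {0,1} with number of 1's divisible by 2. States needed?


Track (count of 1) mod 2: states 0..1, accept at 0
Minimal DFA: 2 states


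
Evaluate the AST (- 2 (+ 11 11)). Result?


Evaluate inner: (+ 11 11) = 22
Evaluate root: (- 2 22) = -20
Result: -20


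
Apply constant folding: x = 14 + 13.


14 + 13 = 27 at compile time
Optimized: x = 27


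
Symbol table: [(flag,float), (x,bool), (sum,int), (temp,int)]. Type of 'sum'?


Lookup 'sum' → type int


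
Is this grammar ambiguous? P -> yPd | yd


balanced y^n…d^n: each string has a unique parse
Unambiguous


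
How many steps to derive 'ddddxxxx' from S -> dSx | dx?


Derivation: S => dSx => ddSxx => dddSxxx => ddddxxxx
Steps: 4


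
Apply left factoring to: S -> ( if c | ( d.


Common prefix: '('
Factored: S -> ( S', S' -> if c | d


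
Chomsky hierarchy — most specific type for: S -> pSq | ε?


Single nonterminal LHS, but p^n q^n is not regular
Classification: Type 2 (Context-Free)


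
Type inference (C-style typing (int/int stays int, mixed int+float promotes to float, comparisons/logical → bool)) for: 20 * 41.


Operand types: int * int
Rule: mixed int/float promotes to float; int/int stays int
Result type: int


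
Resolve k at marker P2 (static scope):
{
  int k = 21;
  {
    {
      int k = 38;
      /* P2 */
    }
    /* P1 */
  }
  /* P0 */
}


k declared in the same block as P2
k = 38


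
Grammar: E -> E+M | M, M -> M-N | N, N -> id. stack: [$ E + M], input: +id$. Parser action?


handle 'E+M' on top; lookahead ∈ FOLLOW(E) = {+, $}
Action: reduce (E -> E+M)


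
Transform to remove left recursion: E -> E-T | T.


Left-recursive alternatives: E-T; non-recursive: T
Introduce E': E -> TE', E' -> -TE' | ε


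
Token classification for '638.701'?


Pattern: digits with a decimal point
Type: FLOAT_LITERAL


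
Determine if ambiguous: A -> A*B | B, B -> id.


precedence layered via separate nonterminal B: deterministic
Unambiguous


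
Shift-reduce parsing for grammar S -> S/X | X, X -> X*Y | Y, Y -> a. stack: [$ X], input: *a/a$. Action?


shift '*' to continue X -> X*Y
Action: shift


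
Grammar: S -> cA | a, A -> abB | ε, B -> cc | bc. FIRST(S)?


Per alternative of S: FIRST(cA) = {c}; FIRST(a) = {a}
FIRST(S) = {a, c}


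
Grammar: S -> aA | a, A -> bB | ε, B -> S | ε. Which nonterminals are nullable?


A nonterminal is nullable iff some alternative derives ε (directly, or every symbol in it is nullable)
Nullable: {A, B}


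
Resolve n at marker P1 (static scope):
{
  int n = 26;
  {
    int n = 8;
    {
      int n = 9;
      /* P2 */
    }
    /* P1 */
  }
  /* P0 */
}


n declared in the same block as P1
n = 8


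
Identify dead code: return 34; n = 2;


statement follows a return and is unreachable
Dead: 'n = 2'


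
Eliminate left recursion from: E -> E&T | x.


Left-recursive alternatives: E&T; non-recursive: x
Introduce E': E -> xE', E' -> &TE' | ε


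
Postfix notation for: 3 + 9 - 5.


Left to right (same or higher precedence on left)
Postfix: 3 9 + 5 -


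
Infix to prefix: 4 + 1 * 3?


'*' binds tighter: tree is (+ 4 (* 1 3))
Prefix: + 4 * 1 3


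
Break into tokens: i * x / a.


Scan left to right, longest-match per lexeme
Tokens: ID(i), OP(*), ID(x), OP(/), ID(a)


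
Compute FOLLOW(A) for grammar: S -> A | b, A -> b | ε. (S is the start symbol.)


$ ∈ FOLLOW(S). For each A -> αBβ: add FIRST(β)\{ε} to FOLLOW(B); if β nullable, add FOLLOW(A).
FOLLOW(A) = {$}


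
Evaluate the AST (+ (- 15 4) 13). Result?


Evaluate inner: (- 15 4) = 11
Evaluate root: (+ 11 13) = 24
Result: 24


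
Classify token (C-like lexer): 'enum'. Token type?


Pattern: reserved word
Type: KEYWORD


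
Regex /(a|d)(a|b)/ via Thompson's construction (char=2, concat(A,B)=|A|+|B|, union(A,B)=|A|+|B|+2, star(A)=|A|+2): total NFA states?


Syntax tree has 4 char leaf(s), 2 union(s), 0 star(s)
chars contribute 4×2 = 8; each union adds +2; each star adds +2
Total: 8 + 4 + 0 = 12 states


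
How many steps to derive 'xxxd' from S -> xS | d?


Derivation: S => xS => xxS => xxxS => xxxd
Steps: 4


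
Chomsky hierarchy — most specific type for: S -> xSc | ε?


Single nonterminal LHS, but x^n c^n is not regular
Classification: Type 2 (Context-Free)


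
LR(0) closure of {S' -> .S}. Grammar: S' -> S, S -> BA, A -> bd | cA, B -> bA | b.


Start: S' -> .S
For each item with dot before a nonterminal B, add B -> .γ for every B-production
Closure: [S' -> .S, S -> .BA, B -> .bA, B -> .b]


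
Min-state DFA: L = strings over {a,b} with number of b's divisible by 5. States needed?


Track (count of b) mod 5: states 0..4, accept at 0
Minimal DFA: 5 states


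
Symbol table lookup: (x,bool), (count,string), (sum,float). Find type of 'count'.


Lookup 'count' → type string


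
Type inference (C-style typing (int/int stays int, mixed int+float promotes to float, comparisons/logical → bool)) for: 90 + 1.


Operand types: int + int
Rule: mixed int/float promotes to float; int/int stays int
Result type: int


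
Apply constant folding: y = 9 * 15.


9 * 15 = 135 at compile time
Optimized: y = 135


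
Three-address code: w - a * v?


Break into single-operator statements:
t1 = a * v
t2 = w - t1


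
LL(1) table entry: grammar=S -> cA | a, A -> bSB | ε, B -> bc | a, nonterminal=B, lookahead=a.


For [B, a]: 'a' ∈ FIRST(a)
Entry: B -> a


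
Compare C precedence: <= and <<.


'<<' is shift (level 8); '<=' is relational (level 7)
Higher level binds tighter
'<<' has higher precedence than '<='


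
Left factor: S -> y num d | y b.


Common prefix: 'y'
Factored: S -> y S', S' -> num d | b


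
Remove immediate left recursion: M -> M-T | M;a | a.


Left-recursive alternatives: M-T, M;a; non-recursive: a
Introduce M': M -> aM', M' -> -TM' | ;aM' | ε


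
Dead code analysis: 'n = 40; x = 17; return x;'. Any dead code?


n is assigned but never read
Dead: 'n = 40'


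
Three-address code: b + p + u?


Break into single-operator statements:
t1 = b + p
t2 = t1 + u


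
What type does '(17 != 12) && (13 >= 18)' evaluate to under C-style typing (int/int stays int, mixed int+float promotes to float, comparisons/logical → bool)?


Operand types: bool && bool
Rule: logical operators take bool operands and yield bool
Result type: bool


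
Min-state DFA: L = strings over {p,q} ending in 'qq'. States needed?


Track the longest suffix of input matching a prefix of 'qq': 3 classes (prefixes of length 0..2)
Minimal DFA: 3 states


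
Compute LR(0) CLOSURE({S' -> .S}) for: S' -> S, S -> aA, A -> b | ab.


Start: S' -> .S
For each item with dot before a nonterminal B, add B -> .γ for every B-production
Closure: [S' -> .S, S -> .aA]


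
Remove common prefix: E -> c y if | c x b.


Common prefix: 'c'
Factored: E -> c E', E' -> y if | x b


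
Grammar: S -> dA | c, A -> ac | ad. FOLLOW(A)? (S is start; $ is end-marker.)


$ ∈ FOLLOW(S). For each A -> αBβ: add FIRST(β)\{ε} to FOLLOW(B); if β nullable, add FOLLOW(A).
FOLLOW(A) = {$}


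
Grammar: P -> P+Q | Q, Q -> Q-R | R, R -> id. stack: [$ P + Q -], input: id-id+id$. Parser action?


no handle; shift 'id'
Action: shift


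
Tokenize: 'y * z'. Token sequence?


Scan left to right, longest-match per lexeme
Tokens: ID(y), OP(*), ID(z)


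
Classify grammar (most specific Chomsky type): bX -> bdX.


LHS has context (more than one symbol) and |LHS| ≤ |RHS|
Classification: Type 1 (Context-Sensitive)


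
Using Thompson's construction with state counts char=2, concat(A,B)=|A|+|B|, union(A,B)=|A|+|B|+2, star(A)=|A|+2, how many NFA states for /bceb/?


Syntax tree has 4 char leaf(s), 0 union(s), 0 star(s)
chars contribute 4×2 = 8; each union adds +2; each star adds +2
Total: 8 + 0 + 0 = 8 states


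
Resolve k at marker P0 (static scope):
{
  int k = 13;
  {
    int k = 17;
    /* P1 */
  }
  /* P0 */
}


k declared in the same block as P0
k = 13


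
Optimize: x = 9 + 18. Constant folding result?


9 + 18 = 27 at compile time
Optimized: x = 27


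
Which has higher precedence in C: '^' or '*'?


'*' is multiplicative (level 10); '^' is bitwise XOR (level 4)
Higher level binds tighter
'*' has higher precedence than '^'


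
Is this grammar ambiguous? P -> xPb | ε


balanced x^n…b^n: each string has a unique parse
Unambiguous


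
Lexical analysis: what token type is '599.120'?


Pattern: digits with a decimal point
Type: FLOAT_LITERAL


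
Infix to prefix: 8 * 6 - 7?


left-to-right (same/higher precedence on left): tree is (- (* 8 6) 7)
Prefix: - * 8 6 7


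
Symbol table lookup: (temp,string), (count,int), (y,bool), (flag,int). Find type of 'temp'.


Lookup 'temp' → type string


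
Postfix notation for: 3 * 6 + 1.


Left to right (same or higher precedence on left)
Postfix: 3 6 * 1 +


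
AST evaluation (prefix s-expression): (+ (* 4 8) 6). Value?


Evaluate inner: (* 4 8) = 32
Evaluate root: (+ 32 6) = 38
Result: 38


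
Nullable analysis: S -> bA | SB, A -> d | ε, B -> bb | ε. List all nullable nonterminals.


A nonterminal is nullable iff some alternative derives ε (directly, or every symbol in it is nullable)
Nullable: {A, B}


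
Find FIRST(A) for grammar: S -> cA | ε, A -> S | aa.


Per alternative of A: FIRST(S) = {c, ε}; FIRST(aa) = {a}
FIRST(A) = {a, c, ε}


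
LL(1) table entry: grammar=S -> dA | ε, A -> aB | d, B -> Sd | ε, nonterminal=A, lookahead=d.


For [A, d]: 'd' ∈ FIRST(d)
Entry: A -> d


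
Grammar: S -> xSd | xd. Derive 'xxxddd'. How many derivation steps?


Derivation: S => xSd => xxSdd => xxxddd
Steps: 3


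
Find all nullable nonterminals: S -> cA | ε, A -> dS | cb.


A nonterminal is nullable iff some alternative derives ε (directly, or every symbol in it is nullable)
Nullable: {S}


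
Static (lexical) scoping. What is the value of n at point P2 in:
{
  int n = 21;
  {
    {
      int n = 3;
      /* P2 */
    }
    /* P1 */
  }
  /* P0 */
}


n declared in the same block as P2
n = 3


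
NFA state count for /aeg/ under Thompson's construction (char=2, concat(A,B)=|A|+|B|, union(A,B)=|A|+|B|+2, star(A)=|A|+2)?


Syntax tree has 3 char leaf(s), 0 union(s), 0 star(s)
chars contribute 3×2 = 6; each union adds +2; each star adds +2
Total: 6 + 0 + 0 = 6 states


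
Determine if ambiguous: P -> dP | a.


right-linear, alternatives start with distinct terminals 'd' vs 'a': unique leftmost derivation
Unambiguous


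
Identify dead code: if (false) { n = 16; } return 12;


condition is constant false, so the whole block is unreachable
Dead: 'if (false) { n = 16; }'


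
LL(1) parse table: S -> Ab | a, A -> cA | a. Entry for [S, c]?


For [S, c]: 'c' ∈ FIRST(Ab)
Entry: S -> Ab


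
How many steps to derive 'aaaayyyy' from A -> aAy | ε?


Derivation: A => aAy => aaAyy => aaaAyyy => aaaaAyyyy => aaaayyyy
Steps: 5


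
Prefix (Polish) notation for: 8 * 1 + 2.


left-to-right (same/higher precedence on left): tree is (+ (* 8 1) 2)
Prefix: + * 8 1 2


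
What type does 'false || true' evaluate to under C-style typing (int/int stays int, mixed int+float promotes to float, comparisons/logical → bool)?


Operand types: bool || bool
Rule: logical operators take bool operands and yield bool
Result type: bool


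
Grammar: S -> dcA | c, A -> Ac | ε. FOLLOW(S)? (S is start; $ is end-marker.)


$ ∈ FOLLOW(S). For each A -> αBβ: add FIRST(β)\{ε} to FOLLOW(B); if β nullable, add FOLLOW(A).
FOLLOW(S) = {$}


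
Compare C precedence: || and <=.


'<=' is relational (level 7); '||' is logical OR (level 1)
Higher level binds tighter
'<=' has higher precedence than '||'


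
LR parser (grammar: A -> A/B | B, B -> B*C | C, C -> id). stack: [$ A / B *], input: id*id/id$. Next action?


no handle; shift 'id'
Action: shift


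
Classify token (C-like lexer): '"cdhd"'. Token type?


Pattern: double-quoted sequence
Type: STRING_LITERAL


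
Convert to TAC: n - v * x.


Break into single-operator statements:
t1 = v * x
t2 = n - t1


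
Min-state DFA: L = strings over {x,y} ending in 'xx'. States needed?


Track the longest suffix of input matching a prefix of 'xx': 3 classes (prefixes of length 0..2)
Minimal DFA: 3 states


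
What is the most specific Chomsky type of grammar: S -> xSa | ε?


Single nonterminal LHS, but x^n a^n is not regular
Classification: Type 2 (Context-Free)


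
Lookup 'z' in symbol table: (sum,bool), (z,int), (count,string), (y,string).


Lookup 'z' → type int


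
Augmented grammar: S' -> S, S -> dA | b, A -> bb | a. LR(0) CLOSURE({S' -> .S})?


Start: S' -> .S
For each item with dot before a nonterminal B, add B -> .γ for every B-production
Closure: [S' -> .S, S -> .dA, S -> .b]


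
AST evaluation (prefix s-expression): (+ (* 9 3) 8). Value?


Evaluate inner: (* 9 3) = 27
Evaluate root: (+ 27 8) = 35
Result: 35


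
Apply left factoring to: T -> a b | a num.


Common prefix: 'a'
Factored: T -> a T', T' -> b | num


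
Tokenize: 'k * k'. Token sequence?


Scan left to right, longest-match per lexeme
Tokens: ID(k), OP(*), ID(k)


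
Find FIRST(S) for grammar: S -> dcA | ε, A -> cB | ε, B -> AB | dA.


Per alternative of S: FIRST(dcA) = {d}; FIRST(ε) = {ε}
FIRST(S) = {d, ε}


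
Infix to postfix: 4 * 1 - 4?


Left to right (same or higher precedence on left)
Postfix: 4 1 * 4 -


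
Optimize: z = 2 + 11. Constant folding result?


2 + 11 = 13 at compile time
Optimized: z = 13


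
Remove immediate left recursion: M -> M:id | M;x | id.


Left-recursive alternatives: M:id, M;x; non-recursive: id
Introduce M': M -> idM', M' -> :idM' | ;xM' | ε


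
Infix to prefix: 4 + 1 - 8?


left-to-right (same/higher precedence on left): tree is (- (+ 4 1) 8)
Prefix: - + 4 1 8


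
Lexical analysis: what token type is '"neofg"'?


Pattern: double-quoted sequence
Type: STRING_LITERAL


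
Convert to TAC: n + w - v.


Break into single-operator statements:
t1 = n + w
t2 = t1 - v


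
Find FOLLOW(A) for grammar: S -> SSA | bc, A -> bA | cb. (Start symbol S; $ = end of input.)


$ ∈ FOLLOW(S). For each A -> αBβ: add FIRST(β)\{ε} to FOLLOW(B); if β nullable, add FOLLOW(A).
FOLLOW(A) = {$, b, c}


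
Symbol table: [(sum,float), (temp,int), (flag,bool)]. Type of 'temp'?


Lookup 'temp' → type int


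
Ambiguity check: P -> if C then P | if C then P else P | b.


dangling else: 'if C then if C then b else b' parses two ways
Ambiguous


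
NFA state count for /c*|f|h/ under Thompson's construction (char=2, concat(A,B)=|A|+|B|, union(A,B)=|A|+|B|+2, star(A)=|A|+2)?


Syntax tree has 3 char leaf(s), 2 union(s), 1 star(s)
chars contribute 3×2 = 6; each union adds +2; each star adds +2
Total: 6 + 4 + 2 = 12 states


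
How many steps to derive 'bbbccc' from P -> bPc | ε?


Derivation: P => bPc => bbPcc => bbbPccc => bbbccc
Steps: 4


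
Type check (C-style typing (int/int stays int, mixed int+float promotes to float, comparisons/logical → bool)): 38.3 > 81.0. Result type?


Operand types: float > float
Rule: comparison yields bool
Result type: bool


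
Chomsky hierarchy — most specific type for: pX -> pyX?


LHS has context (more than one symbol) and |LHS| ≤ |RHS|
Classification: Type 1 (Context-Sensitive)


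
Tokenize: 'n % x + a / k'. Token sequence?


Scan left to right, longest-match per lexeme
Tokens: ID(n), OP(%), ID(x), OP(+), ID(a), OP(/), ID(k)


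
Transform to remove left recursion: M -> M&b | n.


Left-recursive alternatives: M&b; non-recursive: n
Introduce M': M -> nM', M' -> &bM' | ε


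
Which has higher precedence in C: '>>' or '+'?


'+' is additive (level 9); '>>' is shift (level 8)
Higher level binds tighter
'+' has higher precedence than '>>'


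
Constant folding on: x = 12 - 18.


12 - 18 = -6 at compile time
Optimized: x = -6


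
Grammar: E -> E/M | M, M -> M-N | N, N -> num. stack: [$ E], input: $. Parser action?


start symbol E on stack, input exhausted
Action: accept


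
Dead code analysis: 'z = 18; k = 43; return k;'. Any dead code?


z is assigned but never read
Dead: 'z = 18'


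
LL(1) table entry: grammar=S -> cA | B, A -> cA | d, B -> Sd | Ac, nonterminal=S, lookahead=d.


For [S, d]: 'd' ∈ FIRST(B)
Entry: S -> B


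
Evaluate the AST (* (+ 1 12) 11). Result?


Evaluate inner: (+ 1 12) = 13
Evaluate root: (* 13 11) = 143
Result: 143


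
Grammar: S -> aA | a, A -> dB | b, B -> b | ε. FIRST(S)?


Per alternative of S: FIRST(aA) = {a}; FIRST(a) = {a}
FIRST(S) = {a}


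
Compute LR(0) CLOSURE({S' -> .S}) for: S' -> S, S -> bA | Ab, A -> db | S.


Start: S' -> .S
For each item with dot before a nonterminal B, add B -> .γ for every B-production
Closure: [S' -> .S, S -> .bA, S -> .Ab, A -> .db, A -> .S]


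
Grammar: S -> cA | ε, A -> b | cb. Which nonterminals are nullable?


A nonterminal is nullable iff some alternative derives ε (directly, or every symbol in it is nullable)
Nullable: {S}


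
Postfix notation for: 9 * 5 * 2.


Left to right (same or higher precedence on left)
Postfix: 9 5 * 2 *


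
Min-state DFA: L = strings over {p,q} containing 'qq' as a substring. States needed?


KMP-style automaton: 2 progress states + 1 absorbing accept = 3
Minimal DFA: 3 states


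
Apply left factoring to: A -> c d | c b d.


Common prefix: 'c'
Factored: A -> c A', A' -> d | b d


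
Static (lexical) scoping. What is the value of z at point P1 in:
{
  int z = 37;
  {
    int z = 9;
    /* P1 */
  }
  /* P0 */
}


z declared in the same block as P1
z = 9


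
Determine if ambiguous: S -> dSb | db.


balanced d^n…b^n: each string has a unique parse
Unambiguous


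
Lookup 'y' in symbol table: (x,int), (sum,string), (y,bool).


Lookup 'y' → type bool


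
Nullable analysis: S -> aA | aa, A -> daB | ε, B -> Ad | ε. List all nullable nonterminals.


A nonterminal is nullable iff some alternative derives ε (directly, or every symbol in it is nullable)
Nullable: {A, B}


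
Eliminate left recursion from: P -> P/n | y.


Left-recursive alternatives: P/n; non-recursive: y
Introduce P': P -> yP', P' -> /nP' | ε


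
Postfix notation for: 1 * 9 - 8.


Left to right (same or higher precedence on left)
Postfix: 1 9 * 8 -


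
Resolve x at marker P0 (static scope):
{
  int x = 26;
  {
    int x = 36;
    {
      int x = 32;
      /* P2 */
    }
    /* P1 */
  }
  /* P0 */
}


x declared in the same block as P0
x = 26


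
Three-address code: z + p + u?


Break into single-operator statements:
t1 = z + p
t2 = t1 + u


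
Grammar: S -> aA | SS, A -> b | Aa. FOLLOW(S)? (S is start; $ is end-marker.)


$ ∈ FOLLOW(S). For each A -> αBβ: add FIRST(β)\{ε} to FOLLOW(B); if β nullable, add FOLLOW(A).
FOLLOW(S) = {$, a}


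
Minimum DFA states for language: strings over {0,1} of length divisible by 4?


Track length mod 4: states 0..3, accept at 0
Minimal DFA: 4 states


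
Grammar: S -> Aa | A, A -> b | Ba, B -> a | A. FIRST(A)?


Per alternative of A: FIRST(b) = {b}; FIRST(Ba) = {a, b}
FIRST(A) = {a, b}


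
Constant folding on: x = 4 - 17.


4 - 17 = -13 at compile time
Optimized: x = -13


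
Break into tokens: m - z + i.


Scan left to right, longest-match per lexeme
Tokens: ID(m), OP(-), ID(z), OP(+), ID(i)


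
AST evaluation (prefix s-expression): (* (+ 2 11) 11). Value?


Evaluate inner: (+ 2 11) = 13
Evaluate root: (* 13 11) = 143
Result: 143


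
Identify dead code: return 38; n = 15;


statement follows a return and is unreachable
Dead: 'n = 15'


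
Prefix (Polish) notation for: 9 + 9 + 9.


left-to-right (same/higher precedence on left): tree is (+ (+ 9 9) 9)
Prefix: + + 9 9 9


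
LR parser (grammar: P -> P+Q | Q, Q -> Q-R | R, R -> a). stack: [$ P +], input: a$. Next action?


no handle ('P+' is not any RHS); shift 'a'
Action: shift


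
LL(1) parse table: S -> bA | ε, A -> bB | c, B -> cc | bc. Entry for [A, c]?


For [A, c]: 'c' ∈ FIRST(c)
Entry: A -> c


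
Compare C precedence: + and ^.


'+' is additive (level 9); '^' is bitwise XOR (level 4)
Higher level binds tighter
'+' has higher precedence than '^'


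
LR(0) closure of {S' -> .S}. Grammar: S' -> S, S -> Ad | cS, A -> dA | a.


Start: S' -> .S
For each item with dot before a nonterminal B, add B -> .γ for every B-production
Closure: [S' -> .S, S -> .Ad, S -> .cS, A -> .dA, A -> .a]


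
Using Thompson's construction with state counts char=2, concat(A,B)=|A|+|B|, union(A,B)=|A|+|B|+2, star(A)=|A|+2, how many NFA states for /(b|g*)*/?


Syntax tree has 2 char leaf(s), 1 union(s), 2 star(s)
chars contribute 2×2 = 4; each union adds +2; each star adds +2
Total: 4 + 2 + 4 = 10 states


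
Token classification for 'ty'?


Pattern: letter/underscore followed by alphanumerics, not a keyword
Type: IDENTIFIER


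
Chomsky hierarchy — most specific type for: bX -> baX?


LHS has context (more than one symbol) and |LHS| ≤ |RHS|
Classification: Type 1 (Context-Sensitive)


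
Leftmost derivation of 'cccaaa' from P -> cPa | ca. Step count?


Derivation: P => cPa => ccPaa => cccaaa
Steps: 3


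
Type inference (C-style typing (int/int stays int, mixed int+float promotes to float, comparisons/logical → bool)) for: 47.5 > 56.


Operand types: float > int
Rule: comparison yields bool
Result type: bool


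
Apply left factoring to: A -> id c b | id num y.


Common prefix: 'id'
Factored: A -> id A', A' -> c b | num y


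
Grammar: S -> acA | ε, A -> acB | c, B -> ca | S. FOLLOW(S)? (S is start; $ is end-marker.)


$ ∈ FOLLOW(S). For each A -> αBβ: add FIRST(β)\{ε} to FOLLOW(B); if β nullable, add FOLLOW(A).
FOLLOW(S) = {$}


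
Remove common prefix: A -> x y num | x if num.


Common prefix: 'x'
Factored: A -> x A', A' -> y num | if num


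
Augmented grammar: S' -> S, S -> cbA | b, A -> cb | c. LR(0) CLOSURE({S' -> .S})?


Start: S' -> .S
For each item with dot before a nonterminal B, add B -> .γ for every B-production
Closure: [S' -> .S, S -> .cbA, S -> .b]


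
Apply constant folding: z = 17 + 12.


17 + 12 = 29 at compile time
Optimized: z = 29


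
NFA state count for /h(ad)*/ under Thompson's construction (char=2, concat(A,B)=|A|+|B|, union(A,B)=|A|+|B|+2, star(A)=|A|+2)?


Syntax tree has 3 char leaf(s), 0 union(s), 1 star(s)
chars contribute 3×2 = 6; each union adds +2; each star adds +2
Total: 6 + 0 + 2 = 8 states


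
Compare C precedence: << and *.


'*' is multiplicative (level 10); '<<' is shift (level 8)
Higher level binds tighter
'*' has higher precedence than '<<'


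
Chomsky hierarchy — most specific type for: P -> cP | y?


Right-linear: every RHS is a terminal or a terminal followed by one nonterminal
Classification: Type 3 (Regular)


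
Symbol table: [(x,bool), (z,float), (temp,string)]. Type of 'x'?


Lookup 'x' → type bool


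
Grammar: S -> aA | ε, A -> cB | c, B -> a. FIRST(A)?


Per alternative of A: FIRST(cB) = {c}; FIRST(c) = {c}
FIRST(A) = {c}


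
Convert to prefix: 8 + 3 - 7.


left-to-right (same/higher precedence on left): tree is (- (+ 8 3) 7)
Prefix: - + 8 3 7


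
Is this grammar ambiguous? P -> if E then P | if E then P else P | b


dangling else: 'if E then if E then b else b' parses two ways
Ambiguous


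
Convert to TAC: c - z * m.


Break into single-operator statements:
t1 = z * m
t2 = c - t1


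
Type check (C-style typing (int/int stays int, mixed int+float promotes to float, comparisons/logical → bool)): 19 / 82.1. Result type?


Operand types: int / float
Rule: mixed int/float promotes to float; int/int stays int
Result type: float


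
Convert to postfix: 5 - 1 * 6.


* has higher precedence, evaluate 1*6 first
Postfix: 5 1 6 * -


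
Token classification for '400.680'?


Pattern: digits with a decimal point
Type: FLOAT_LITERAL


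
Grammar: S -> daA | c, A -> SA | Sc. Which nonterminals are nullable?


A nonterminal is nullable iff some alternative derives ε (directly, or every symbol in it is nullable)
Nullable: {}


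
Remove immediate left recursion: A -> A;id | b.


Left-recursive alternatives: A;id; non-recursive: b
Introduce A': A -> bA', A' -> ;idA' | ε


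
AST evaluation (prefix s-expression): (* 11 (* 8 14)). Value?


Evaluate inner: (* 8 14) = 112
Evaluate root: (* 11 112) = 1232
Result: 1232


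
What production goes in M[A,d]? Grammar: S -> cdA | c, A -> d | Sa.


For [A, d]: 'd' ∈ FIRST(d)
Entry: A -> d


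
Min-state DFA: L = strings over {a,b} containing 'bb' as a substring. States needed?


KMP-style automaton: 2 progress states + 1 absorbing accept = 3
Minimal DFA: 3 states


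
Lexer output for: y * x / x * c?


Scan left to right, longest-match per lexeme
Tokens: ID(y), OP(*), ID(x), OP(/), ID(x), OP(*), ID(c)


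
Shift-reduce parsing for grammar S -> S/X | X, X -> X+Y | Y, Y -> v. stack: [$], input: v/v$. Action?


no handle on stack; shift 'v'
Action: shift


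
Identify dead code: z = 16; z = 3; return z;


first assignment to z is overwritten before any read
Dead: 'z = 16'


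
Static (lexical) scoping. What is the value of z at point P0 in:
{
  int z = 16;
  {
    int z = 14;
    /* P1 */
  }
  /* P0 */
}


z declared in the same block as P0
z = 16


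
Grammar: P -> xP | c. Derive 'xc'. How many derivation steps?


Derivation: P => xP => xc
Steps: 2


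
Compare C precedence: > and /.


'/' is multiplicative (level 10); '>' is relational (level 7)
Higher level binds tighter
'/' has higher precedence than '>'


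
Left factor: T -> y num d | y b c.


Common prefix: 'y'
Factored: T -> y T', T' -> num d | b c


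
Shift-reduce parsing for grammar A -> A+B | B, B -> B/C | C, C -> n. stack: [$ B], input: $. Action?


lookahead ∉ {/} so B won't extend; reduce A -> B
Action: reduce (A -> B)


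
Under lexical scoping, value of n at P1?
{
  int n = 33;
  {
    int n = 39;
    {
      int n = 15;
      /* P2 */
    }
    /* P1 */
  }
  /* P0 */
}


n declared in the same block as P1
n = 39


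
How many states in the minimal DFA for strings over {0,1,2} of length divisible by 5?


Track length mod 5: states 0..4, accept at 0
Minimal DFA: 5 states


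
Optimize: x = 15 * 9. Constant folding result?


15 * 9 = 135 at compile time
Optimized: x = 135


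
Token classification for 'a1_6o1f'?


Pattern: letter/underscore followed by alphanumerics, not a keyword
Type: IDENTIFIER


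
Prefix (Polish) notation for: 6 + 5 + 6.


left-to-right (same/higher precedence on left): tree is (+ (+ 6 5) 6)
Prefix: + + 6 5 6


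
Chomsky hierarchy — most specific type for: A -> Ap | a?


Left-linear: every RHS is a terminal or one nonterminal followed by a terminal
Classification: Type 3 (Regular)


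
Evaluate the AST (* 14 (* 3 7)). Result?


Evaluate inner: (* 3 7) = 21
Evaluate root: (* 14 21) = 294
Result: 294


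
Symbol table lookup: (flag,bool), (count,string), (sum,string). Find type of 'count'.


Lookup 'count' → type string


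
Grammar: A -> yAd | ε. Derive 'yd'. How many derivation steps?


Derivation: A => yAd => yd
Steps: 2


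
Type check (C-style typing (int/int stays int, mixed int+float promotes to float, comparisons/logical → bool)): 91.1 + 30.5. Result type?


Operand types: float + float
Rule: mixed int/float promotes to float; int/int stays int
Result type: float


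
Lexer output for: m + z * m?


Scan left to right, longest-match per lexeme
Tokens: ID(m), OP(+), ID(z), OP(*), ID(m)


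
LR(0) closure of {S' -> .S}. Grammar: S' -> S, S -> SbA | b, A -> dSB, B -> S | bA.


Start: S' -> .S
For each item with dot before a nonterminal B, add B -> .γ for every B-production
Closure: [S' -> .S, S -> .SbA, S -> .b]


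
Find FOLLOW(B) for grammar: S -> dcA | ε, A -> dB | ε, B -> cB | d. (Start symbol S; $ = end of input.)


$ ∈ FOLLOW(S). For each A -> αBβ: add FIRST(β)\{ε} to FOLLOW(B); if β nullable, add FOLLOW(A).
FOLLOW(B) = {$}


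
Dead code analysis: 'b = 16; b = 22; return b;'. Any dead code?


first assignment to b is overwritten before any read
Dead: 'b = 16'


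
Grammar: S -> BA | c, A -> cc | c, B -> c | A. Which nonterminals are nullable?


A nonterminal is nullable iff some alternative derives ε (directly, or every symbol in it is nullable)
Nullable: {}


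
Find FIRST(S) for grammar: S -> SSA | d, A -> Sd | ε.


Per alternative of S: FIRST(SSA) = {d}; FIRST(d) = {d}
FIRST(S) = {d}


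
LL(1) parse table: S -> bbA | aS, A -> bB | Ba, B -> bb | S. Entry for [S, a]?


For [S, a]: 'a' ∈ FIRST(aS)
Entry: S -> aS


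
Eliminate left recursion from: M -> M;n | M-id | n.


Left-recursive alternatives: M;n, M-id; non-recursive: n
Introduce M': M -> nM', M' -> ;nM' | -idM' | ε


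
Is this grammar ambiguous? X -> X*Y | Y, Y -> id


precedence layered via separate nonterminal Y: deterministic
Unambiguous


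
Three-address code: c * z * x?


Break into single-operator statements:
t1 = c * z
t2 = t1 * x


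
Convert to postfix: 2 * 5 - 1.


Left to right (same or higher precedence on left)
Postfix: 2 5 * 1 -


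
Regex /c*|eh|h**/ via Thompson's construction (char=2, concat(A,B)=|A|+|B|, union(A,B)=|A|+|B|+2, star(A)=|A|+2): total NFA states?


Syntax tree has 4 char leaf(s), 2 union(s), 3 star(s)
chars contribute 4×2 = 8; each union adds +2; each star adds +2
Total: 8 + 4 + 6 = 18 states


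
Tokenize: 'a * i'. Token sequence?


Scan left to right, longest-match per lexeme
Tokens: ID(a), OP(*), ID(i)


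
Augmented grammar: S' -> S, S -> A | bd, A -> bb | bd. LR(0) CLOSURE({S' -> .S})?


Start: S' -> .S
For each item with dot before a nonterminal B, add B -> .γ for every B-production
Closure: [S' -> .S, S -> .A, S -> .bd, A -> .bb, A -> .bd]


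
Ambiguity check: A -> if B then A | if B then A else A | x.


dangling else: 'if B then if B then x else x' parses two ways
Ambiguous


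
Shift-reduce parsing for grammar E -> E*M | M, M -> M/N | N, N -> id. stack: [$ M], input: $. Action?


lookahead ∉ {/} so M won't extend; reduce E -> M
Action: reduce (E -> M)


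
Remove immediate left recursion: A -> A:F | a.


Left-recursive alternatives: A:F; non-recursive: a
Introduce A': A -> aA', A' -> :FA' | ε


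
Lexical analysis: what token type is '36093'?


Pattern: digits only
Type: INTEGER_LITERAL


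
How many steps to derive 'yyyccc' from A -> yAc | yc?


Derivation: A => yAc => yyAcc => yyyccc
Steps: 3


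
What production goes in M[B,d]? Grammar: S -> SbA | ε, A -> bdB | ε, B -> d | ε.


For [B, d]: 'd' ∈ FIRST(d)
Entry: B -> d


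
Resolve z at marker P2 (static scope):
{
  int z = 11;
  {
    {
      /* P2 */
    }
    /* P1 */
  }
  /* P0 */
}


P2's block does not declare z; resolves to the enclosing declaration at depth 0
z = 11


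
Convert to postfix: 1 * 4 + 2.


Left to right (same or higher precedence on left)
Postfix: 1 4 * 2 +


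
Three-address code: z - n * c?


Break into single-operator statements:
t1 = n * c
t2 = z - t1


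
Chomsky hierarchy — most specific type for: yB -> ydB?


LHS has context (more than one symbol) and |LHS| ≤ |RHS|
Classification: Type 1 (Context-Sensitive)


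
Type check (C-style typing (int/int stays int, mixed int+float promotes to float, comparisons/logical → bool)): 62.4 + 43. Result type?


Operand types: float + int
Rule: mixed int/float promotes to float; int/int stays int
Result type: float


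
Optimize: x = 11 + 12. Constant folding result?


11 + 12 = 23 at compile time
Optimized: x = 23


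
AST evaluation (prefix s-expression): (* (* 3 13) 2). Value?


Evaluate inner: (* 3 13) = 39
Evaluate root: (* 39 2) = 78
Result: 78


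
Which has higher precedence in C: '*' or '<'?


'*' is multiplicative (level 10); '<' is relational (level 7)
Higher level binds tighter
'*' has higher precedence than '<'


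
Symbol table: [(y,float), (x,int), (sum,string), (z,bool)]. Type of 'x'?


Lookup 'x' → type int


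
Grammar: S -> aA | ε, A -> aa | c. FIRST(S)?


Per alternative of S: FIRST(aA) = {a}; FIRST(ε) = {ε}
FIRST(S) = {a, ε}


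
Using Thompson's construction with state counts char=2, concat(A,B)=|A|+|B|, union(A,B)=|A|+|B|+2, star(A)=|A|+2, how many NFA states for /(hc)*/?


Syntax tree has 2 char leaf(s), 0 union(s), 1 star(s)
chars contribute 2×2 = 4; each union adds +2; each star adds +2
Total: 4 + 0 + 2 = 6 states


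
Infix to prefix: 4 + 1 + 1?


left-to-right (same/higher precedence on left): tree is (+ (+ 4 1) 1)
Prefix: + + 4 1 1


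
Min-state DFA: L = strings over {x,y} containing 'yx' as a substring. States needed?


KMP-style automaton: 2 progress states + 1 absorbing accept = 3
Minimal DFA: 3 states


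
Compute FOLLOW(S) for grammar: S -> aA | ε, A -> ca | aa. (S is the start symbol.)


$ ∈ FOLLOW(S). For each A -> αBβ: add FIRST(β)\{ε} to FOLLOW(B); if β nullable, add FOLLOW(A).
FOLLOW(S) = {$}


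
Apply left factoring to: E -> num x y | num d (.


Common prefix: 'num'
Factored: E -> num E', E' -> x y | d (


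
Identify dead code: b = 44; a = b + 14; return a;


b is read by a's definition; a is returned
No dead code


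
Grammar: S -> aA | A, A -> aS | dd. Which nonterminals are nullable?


A nonterminal is nullable iff some alternative derives ε (directly, or every symbol in it is nullable)
Nullable: {}


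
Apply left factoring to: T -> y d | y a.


Common prefix: 'y'
Factored: T -> y T', T' -> d | a


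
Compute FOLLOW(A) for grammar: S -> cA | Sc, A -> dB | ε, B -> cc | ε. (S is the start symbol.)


$ ∈ FOLLOW(S). For each A -> αBβ: add FIRST(β)\{ε} to FOLLOW(B); if β nullable, add FOLLOW(A).
FOLLOW(A) = {$, c}


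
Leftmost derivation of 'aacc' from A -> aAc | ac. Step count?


Derivation: A => aAc => aacc
Steps: 2


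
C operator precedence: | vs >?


'>' is relational (level 7); '|' is bitwise OR (level 3)
Higher level binds tighter
'>' has higher precedence than '|'


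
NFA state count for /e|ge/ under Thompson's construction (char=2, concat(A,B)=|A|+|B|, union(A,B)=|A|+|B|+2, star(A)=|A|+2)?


Syntax tree has 3 char leaf(s), 1 union(s), 0 star(s)
chars contribute 3×2 = 6; each union adds +2; each star adds +2
Total: 6 + 2 + 0 = 8 states


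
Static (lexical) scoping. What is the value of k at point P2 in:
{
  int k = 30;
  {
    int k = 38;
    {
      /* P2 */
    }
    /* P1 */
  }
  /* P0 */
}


P2's block does not declare k; resolves to the enclosing declaration at depth 1
k = 38


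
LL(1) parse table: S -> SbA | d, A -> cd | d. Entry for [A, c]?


For [A, c]: 'c' ∈ FIRST(cd)
Entry: A -> cd


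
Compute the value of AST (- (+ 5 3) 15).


Evaluate inner: (+ 5 3) = 8
Evaluate root: (- 8 15) = -7
Result: -7


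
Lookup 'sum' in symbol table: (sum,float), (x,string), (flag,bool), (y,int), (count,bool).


Lookup 'sum' → type float


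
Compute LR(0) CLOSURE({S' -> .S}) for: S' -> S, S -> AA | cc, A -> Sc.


Start: S' -> .S
For each item with dot before a nonterminal B, add B -> .γ for every B-production
Closure: [S' -> .S, S -> .AA, S -> .cc, A -> .Sc]


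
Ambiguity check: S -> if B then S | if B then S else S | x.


dangling else: 'if B then if B then x else x' parses two ways
Ambiguous


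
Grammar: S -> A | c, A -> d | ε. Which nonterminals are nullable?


A nonterminal is nullable iff some alternative derives ε (directly, or every symbol in it is nullable)
Nullable: {A, S}


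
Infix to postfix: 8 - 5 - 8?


Left to right (same or higher precedence on left)
Postfix: 8 5 - 8 -


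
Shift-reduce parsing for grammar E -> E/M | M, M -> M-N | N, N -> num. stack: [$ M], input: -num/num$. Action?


shift '-' to continue M -> M-N
Action: shift


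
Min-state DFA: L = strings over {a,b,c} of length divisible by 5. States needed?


Track length mod 5: states 0..4, accept at 0
Minimal DFA: 5 states


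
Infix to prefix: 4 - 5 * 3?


'*' binds tighter: tree is (- 4 (* 5 3))
Prefix: - 4 * 5 3


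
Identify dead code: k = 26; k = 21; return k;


first assignment to k is overwritten before any read
Dead: 'k = 26'


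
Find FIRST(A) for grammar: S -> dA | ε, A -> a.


Per alternative of A: FIRST(a) = {a}
FIRST(A) = {a}


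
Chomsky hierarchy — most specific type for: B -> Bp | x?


Left-linear: every RHS is a terminal or one nonterminal followed by a terminal
Classification: Type 3 (Regular)


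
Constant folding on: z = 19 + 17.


19 + 17 = 36 at compile time
Optimized: z = 36


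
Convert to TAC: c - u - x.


Break into single-operator statements:
t1 = c - u
t2 = t1 - x


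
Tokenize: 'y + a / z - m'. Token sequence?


Scan left to right, longest-match per lexeme
Tokens: ID(y), OP(+), ID(a), OP(/), ID(z), OP(-), ID(m)


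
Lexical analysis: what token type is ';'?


Pattern: delimiter/punctuation
Type: PUNCTUATION


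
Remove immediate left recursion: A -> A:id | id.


Left-recursive alternatives: A:id; non-recursive: id
Introduce A': A -> idA', A' -> :idA' | ε


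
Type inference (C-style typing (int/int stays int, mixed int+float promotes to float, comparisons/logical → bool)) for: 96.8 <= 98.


Operand types: float <= int
Rule: comparison yields bool
Result type: bool


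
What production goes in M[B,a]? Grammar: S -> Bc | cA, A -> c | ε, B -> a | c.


For [B, a]: 'a' ∈ FIRST(a)
Entry: B -> a
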